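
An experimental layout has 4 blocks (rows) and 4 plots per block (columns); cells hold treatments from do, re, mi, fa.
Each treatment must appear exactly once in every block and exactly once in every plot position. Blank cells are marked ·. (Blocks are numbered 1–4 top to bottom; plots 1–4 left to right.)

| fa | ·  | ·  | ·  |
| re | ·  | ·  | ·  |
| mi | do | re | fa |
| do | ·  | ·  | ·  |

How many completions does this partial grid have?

Block 1, plot 2: eliminating its block and plot leaves {re, mi}.
Block 1, plot 3: eliminating its block and plot leaves {do, mi}.
Block 1, plot 4: eliminating its block and plot leaves {do, re, mi}.
Block 2, plot 2: eliminating its block and plot leaves {mi, fa}.
Block 2, plot 3: eliminating its block and plot leaves {do, mi, fa}.
Block 2, plot 4: eliminating its block and plot leaves {do, mi}.
Block 4, plot 2: eliminating its block and plot leaves {re, mi, fa}.
Block 4, plot 3: eliminating its block and plot leaves {mi, fa}.
Block 4, plot 4: eliminating its block and plot leaves {re, mi}.
Enumerating the assignments across these blanks that avoid any block or plot repeat gives 4 completions.

4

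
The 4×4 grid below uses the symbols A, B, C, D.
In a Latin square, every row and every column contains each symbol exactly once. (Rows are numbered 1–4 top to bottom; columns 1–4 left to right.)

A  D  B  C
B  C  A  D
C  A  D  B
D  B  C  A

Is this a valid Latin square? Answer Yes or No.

Each row is a permutation of the 4 symbols, and so is each column.

Yes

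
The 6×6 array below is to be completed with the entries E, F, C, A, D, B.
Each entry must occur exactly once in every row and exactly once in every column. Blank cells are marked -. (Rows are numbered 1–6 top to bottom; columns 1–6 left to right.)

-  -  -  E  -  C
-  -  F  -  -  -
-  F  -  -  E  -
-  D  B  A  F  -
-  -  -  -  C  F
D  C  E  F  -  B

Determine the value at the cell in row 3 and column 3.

Row 4, column 6: row 4 has {F, A, D, B} and column 6 has {F, C, B}, leaving only E.
Row 4, column 1: row 4 has {E, F, A, D, B} and column 1 has {D}, leaving only C.
Row 6, column 5: row 6 has {E, F, C, D, B} and column 5 has {E, F, C}, leaving only A.
Row 3, column 3 is narrowed to {C, A, D}.
If it were A, then row 5, column 3 would be left with no valid symbol.
If it were D, then row 5, column 3 would be left with no valid symbol.
So row 3, column 3 must be C.

C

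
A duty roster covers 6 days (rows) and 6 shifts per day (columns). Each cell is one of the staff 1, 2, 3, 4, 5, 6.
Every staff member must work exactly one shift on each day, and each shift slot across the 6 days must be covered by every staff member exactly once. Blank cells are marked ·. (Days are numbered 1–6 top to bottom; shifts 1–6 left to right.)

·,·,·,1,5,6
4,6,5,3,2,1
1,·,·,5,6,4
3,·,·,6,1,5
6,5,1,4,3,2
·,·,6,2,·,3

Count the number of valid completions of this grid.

Day 1, shift 1: eliminating its day and shift leaves {2}.
Day 1, shift 2: eliminating its day and shift leaves {2, 3, 4}.
Day 1, shift 3: eliminating its day and shift leaves {2, 3, 4}.
Day 3, shift 2: eliminating its day and shift leaves {2, 3}.
Day 3, shift 3: eliminating its day and shift leaves {2, 3}.
Day 4, shift 2: eliminating its day and shift leaves {2, 4}.
Day 4, shift 3: eliminating its day and shift leaves {2, 4}.
Day 6, shift 1: eliminating its day and shift leaves {5}.
Day 6, shift 2: eliminating its day and shift leaves {1, 4}.
Day 6, shift 5: eliminating its day and shift leaves {4}.
Enumerating the assignments across these blanks that avoid any day or shift repeat gives 2 completions.

2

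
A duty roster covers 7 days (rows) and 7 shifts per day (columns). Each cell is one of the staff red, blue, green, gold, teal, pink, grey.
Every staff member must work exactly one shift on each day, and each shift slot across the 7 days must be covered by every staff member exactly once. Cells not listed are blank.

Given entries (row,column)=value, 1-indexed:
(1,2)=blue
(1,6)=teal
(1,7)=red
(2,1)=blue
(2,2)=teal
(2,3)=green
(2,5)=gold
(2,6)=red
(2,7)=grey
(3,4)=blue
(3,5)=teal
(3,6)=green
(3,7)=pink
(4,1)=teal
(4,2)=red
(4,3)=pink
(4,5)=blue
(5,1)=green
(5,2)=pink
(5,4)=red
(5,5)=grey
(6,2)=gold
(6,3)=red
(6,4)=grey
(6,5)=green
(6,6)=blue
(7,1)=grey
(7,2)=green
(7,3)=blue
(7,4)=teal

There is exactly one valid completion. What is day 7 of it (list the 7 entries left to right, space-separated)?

grey green blue teal red pink gold

Day 7, shift 7: day 7 has {blue, green, teal, grey} and shift 7 has {red, pink, grey}, leaving only gold.
Day 7, shift 6: day 7 has {blue, green, gold, teal, grey} and shift 6 has {red, blue, green, teal}, leaving only pink.
Day 7, shift 5: day 7 has {blue, green, gold, teal, pink, grey} and shift 5 has {blue, green, gold, teal, grey}, leaving only red.
So day 7 reads: grey green blue teal red pink gold.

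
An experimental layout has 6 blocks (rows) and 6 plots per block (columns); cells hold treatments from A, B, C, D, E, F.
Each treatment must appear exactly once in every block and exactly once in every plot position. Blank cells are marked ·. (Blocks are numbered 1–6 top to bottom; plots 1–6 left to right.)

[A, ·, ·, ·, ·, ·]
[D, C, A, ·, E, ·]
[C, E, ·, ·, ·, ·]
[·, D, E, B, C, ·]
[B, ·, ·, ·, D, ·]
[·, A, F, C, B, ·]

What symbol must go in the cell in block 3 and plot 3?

B

Block 1, plot 5: block 1 has {A} and plot 5 has {B, C, D, E}, leaving only F.
Block 1, plot 2: block 1 has {A, F} and plot 2 has {A, C, D, E}, leaving only B.
Block 2, plot 4: block 2 has {A, C, D, E} and plot 4 has {B, C}, leaving only F.
Block 2, plot 6: block 2 has {A, C, D, E, F} and plot 6 has {}, leaving only B.
Block 3, plot 5: block 3 has {C, E} and plot 5 has {B, C, D, E, F}, leaving only A.
Block 3, plot 4: block 3 has {A, C, E} and plot 4 has {B, C, F}, leaving only D.
Block 3 already has {A, C, D, E} and plot 3 already has {A, E, F}, so block 3, plot 3 must be B.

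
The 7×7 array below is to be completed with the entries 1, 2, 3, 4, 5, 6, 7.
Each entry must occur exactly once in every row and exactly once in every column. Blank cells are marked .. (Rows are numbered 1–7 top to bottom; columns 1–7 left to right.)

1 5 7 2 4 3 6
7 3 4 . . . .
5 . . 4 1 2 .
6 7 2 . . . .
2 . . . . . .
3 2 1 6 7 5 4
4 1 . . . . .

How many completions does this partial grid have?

10

Row 2, column 4: eliminating its row and column leaves {1, 5}.
Row 2, column 5: eliminating its row and column leaves {2, 5, 6}.
Row 2, column 6: eliminating its row and column leaves {1, 6}.
Row 2, column 7: eliminating its row and column leaves {1, 2, 5}.
Row 3, column 2: eliminating its row and column leaves {6}.
Row 3, column 3: eliminating its row and column leaves {3, 6}.
Row 3, column 7: eliminating its row and column leaves {3, 7}.
Row 4, column 4: eliminating its row and column leaves {1, 3, 5}.
Row 4, column 5: eliminating its row and column leaves {3, 5}.
Row 4, column 6: eliminating its row and column leaves {1, 4}.
Row 4, column 7: eliminating its row and column leaves {1, 3, 5}.
Row 5, column 2: eliminating its row and column leaves {4, 6}.
Row 5, column 3: eliminating its row and column leaves {3, 5, 6}.
Row 5, column 4: eliminating its row and column leaves {1, 3, 5, 7}.
Row 5, column 5: eliminating its row and column leaves {3, 5, 6}.
Row 5, column 6: eliminating its row and column leaves {1, 4, 6, 7}.
Row 5, column 7: eliminating its row and column leaves {1, 3, 5, 7}.
Row 7, column 3: eliminating its row and column leaves {3, 5, 6}.
Row 7, column 4: eliminating its row and column leaves {3, 5, 7}.
Row 7, column 5: eliminating its row and column leaves {2, 3, 5, 6}.
Row 7, column 6: eliminating its row and column leaves {6, 7}.
Row 7, column 7: eliminating its row and column leaves {2, 3, 5, 7}.
Enumerating the assignments across these blanks that avoid any row or column repeat gives 10 completions.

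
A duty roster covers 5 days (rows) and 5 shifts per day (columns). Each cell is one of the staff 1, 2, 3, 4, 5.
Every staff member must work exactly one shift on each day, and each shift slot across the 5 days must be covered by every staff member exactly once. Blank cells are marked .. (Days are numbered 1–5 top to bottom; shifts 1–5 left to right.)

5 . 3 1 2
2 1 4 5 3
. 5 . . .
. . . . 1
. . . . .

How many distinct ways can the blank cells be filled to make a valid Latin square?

3

Day 1, shift 2: eliminating its day and shift leaves {4}.
Day 3, shift 1: eliminating its day and shift leaves {1, 3, 4}.
Day 3, shift 3: eliminating its day and shift leaves {1, 2}.
Day 3, shift 4: eliminating its day and shift leaves {2, 3, 4}.
Day 3, shift 5: eliminating its day and shift leaves {4}.
Day 4, shift 1: eliminating its day and shift leaves {3, 4}.
Day 4, shift 2: eliminating its day and shift leaves {2, 3, 4}.
Day 4, shift 3: eliminating its day and shift leaves {2, 5}.
Day 4, shift 4: eliminating its day and shift leaves {2, 3, 4}.
Day 5, shift 1: eliminating its day and shift leaves {1, 3, 4}.
Day 5, shift 2: eliminating its day and shift leaves {2, 3, 4}.
Day 5, shift 3: eliminating its day and shift leaves {1, 2, 5}.
Day 5, shift 4: eliminating its day and shift leaves {2, 3, 4}.
Day 5, shift 5: eliminating its day and shift leaves {4, 5}.
Enumerating the assignments across these blanks that avoid any day or shift repeat gives 3 completions.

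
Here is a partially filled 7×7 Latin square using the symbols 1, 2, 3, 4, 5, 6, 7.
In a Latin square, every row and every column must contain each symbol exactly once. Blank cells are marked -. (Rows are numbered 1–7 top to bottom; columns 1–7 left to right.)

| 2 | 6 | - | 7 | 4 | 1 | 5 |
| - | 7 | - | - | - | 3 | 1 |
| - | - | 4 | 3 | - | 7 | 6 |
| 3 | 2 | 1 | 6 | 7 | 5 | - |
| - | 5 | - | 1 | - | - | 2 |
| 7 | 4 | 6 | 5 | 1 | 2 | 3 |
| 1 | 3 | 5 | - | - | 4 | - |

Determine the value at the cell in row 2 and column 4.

Row 1, column 3: row 1 has {1, 2, 4, 5, 6, 7} and column 3 has {1, 4, 5, 6}, leaving only 3.
Row 2, column 3: row 2 has {1, 3, 7} and column 3 has {1, 3, 4, 5, 6}, leaving only 2.
Row 2 already has {1, 2, 3, 7} and column 4 already has {1, 3, 5, 6, 7}, so row 2, column 4 must be 4.

4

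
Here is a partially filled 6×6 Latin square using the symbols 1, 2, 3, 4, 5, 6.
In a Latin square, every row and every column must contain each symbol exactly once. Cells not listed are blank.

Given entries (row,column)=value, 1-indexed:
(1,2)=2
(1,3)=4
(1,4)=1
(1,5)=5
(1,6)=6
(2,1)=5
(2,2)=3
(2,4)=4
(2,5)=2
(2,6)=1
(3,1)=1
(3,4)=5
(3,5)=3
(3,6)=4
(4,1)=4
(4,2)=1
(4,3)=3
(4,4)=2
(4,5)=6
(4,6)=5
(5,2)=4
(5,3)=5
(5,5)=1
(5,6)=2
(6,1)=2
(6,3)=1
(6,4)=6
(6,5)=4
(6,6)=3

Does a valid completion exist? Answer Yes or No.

Yes

No row or column among the givens repeats a symbol, and propagating forced cells runs into no contradiction.
One valid completion exists (for instance, 3 2 4 1 5 6 / 5 3 6 4 2 1 / 1 6 2 5 3 4 / 4 1 3 2 6 5 / 6 4 5 3 1 2 / 2 5 1 6 4 3).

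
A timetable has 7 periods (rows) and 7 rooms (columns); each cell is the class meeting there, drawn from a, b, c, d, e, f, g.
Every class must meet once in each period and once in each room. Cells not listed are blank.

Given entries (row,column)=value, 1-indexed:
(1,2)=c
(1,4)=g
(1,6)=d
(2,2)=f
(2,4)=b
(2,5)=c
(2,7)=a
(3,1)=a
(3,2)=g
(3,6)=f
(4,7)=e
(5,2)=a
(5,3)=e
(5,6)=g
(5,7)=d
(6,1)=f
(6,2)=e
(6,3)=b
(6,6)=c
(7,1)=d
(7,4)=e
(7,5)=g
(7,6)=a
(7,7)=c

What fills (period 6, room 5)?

d

Period 2, room 6: period 2 has {a, b, c, f} and room 6 has {a, c, d, f, g}, leaving only e.
Period 2, room 1: period 2 has {a, b, c, e, f} and room 1 has {a, d, f}, leaving only g.
Period 2, room 3: period 2 has {a, b, c, e, f, g} and room 3 has {b, e}, leaving only d.
Period 3, room 3: period 3 has {a, f, g} and room 3 has {b, d, e}, leaving only c.
Period 3, room 4: period 3 has {a, c, f, g} and room 4 has {b, e, g}, leaving only d.
Period 3, room 7: period 3 has {a, c, d, f, g} and room 7 has {a, c, d, e}, leaving only b.
Period 1, room 7: period 1 has {c, d, g} and room 7 has {a, b, c, d, e}, leaving only f.
Period 1, room 3: period 1 has {c, d, f, g} and room 3 has {b, c, d, e}, leaving only a.
Period 3, room 5: period 3 has {a, b, c, d, f, g} and room 5 has {c, g}, leaving only e.
Period 1, room 5: period 1 has {a, c, d, f, g} and room 5 has {c, e, g}, leaving only b.
Period 1, room 1: period 1 has {a, b, c, d, f, g} and room 1 has {a, d, f, g}, leaving only e.
Period 4, room 6: period 4 has {e} and room 6 has {a, c, d, e, f, g}, leaving only b.
Period 4, room 1: period 4 has {b, e} and room 1 has {a, d, e, f, g}, leaving only c.
Period 4, room 2: period 4 has {b, c, e} and room 2 has {a, c, e, f, g}, leaving only d.
Period 5, room 1: period 5 has {a, d, e, g} and room 1 has {a, c, d, e, f, g}, leaving only b.
Period 5, room 5: period 5 has {a, b, d, e, g} and room 5 has {b, c, e, g}, leaving only f.
Period 4, room 5: period 4 has {b, c, d, e} and room 5 has {b, c, e, f, g}, leaving only a.
Period 6 already has {b, c, e, f} and room 5 already has {a, b, c, e, f, g}, so period 6, room 5 must be d.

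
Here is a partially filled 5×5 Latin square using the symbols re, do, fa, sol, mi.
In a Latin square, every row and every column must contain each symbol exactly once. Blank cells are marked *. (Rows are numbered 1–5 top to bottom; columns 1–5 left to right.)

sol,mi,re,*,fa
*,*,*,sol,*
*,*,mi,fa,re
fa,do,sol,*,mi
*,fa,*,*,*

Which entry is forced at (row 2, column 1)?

Row 1, column 4: row 1 has {re, fa, sol, mi} and column 4 has {fa, sol}, leaving only do.
Row 2, column 2: row 2 has {sol} and column 2 has {do, fa, mi}, leaving only re.
Row 2, column 5: row 2 has {re, sol} and column 5 has {re, fa, mi}, leaving only do.
Row 2 already has {re, do, sol} and column 1 already has {fa, sol}, so row 2, column 1 must be mi.

mi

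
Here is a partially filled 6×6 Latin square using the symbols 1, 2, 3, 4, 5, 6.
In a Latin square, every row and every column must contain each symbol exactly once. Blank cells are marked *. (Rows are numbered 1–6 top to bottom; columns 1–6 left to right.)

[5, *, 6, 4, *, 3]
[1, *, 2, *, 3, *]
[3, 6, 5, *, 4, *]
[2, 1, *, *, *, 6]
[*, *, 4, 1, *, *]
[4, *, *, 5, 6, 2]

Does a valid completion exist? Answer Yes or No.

Row 1, column 2: row 1 has {3, 4, 5, 6} and column 2 has {1, 6}, so it must be 2.
Row 1, column 5: row 1 has {2, 3, 4, 5, 6} and column 5 has {3, 4, 6}, so it must be 1.
Row 2, column 4: row 2 has {1, 2, 3} and column 4 has {1, 4, 5}, so it must be 6.
Row 3, column 4: row 3 has {3, 4, 5, 6} and column 4 has {1, 4, 5, 6}, so it must be 2.
Row 3, column 6: row 3 has {2, 3, 4, 5, 6} and column 6 has {2, 3, 6}, so it must be 1.
Row 4, column 3: row 4 has {1, 2, 6} and column 3 has {2, 4, 5, 6}, so it must be 3.
Now row 4, column 4: row 4 together with column 4 already contain {1, 2, 3, 4, 5, 6} — every symbol — so nothing can go there. The grid has no valid completion.

No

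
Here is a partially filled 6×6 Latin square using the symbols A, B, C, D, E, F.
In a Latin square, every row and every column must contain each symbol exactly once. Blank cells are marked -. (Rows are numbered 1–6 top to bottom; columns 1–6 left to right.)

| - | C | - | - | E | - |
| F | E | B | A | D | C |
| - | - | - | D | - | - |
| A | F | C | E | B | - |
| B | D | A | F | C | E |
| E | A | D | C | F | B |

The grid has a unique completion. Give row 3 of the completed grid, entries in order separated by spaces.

C B E D A F

Row 3, column 1: row 3 has {D} and column 1 has {A, B, E, F}, leaving only C.
Row 3, column 2: row 3 has {C, D} and column 2 has {A, C, D, E, F}, leaving only B.
Row 3, column 5: row 3 has {B, C, D} and column 5 has {B, C, D, E, F}, leaving only A.
Row 3, column 6: row 3 has {A, B, C, D} and column 6 has {B, C, E}, leaving only F.
Row 3, column 3: row 3 has {A, B, C, D, F} and column 3 has {A, B, C, D}, leaving only E.
So row 3 reads: C B E D A F.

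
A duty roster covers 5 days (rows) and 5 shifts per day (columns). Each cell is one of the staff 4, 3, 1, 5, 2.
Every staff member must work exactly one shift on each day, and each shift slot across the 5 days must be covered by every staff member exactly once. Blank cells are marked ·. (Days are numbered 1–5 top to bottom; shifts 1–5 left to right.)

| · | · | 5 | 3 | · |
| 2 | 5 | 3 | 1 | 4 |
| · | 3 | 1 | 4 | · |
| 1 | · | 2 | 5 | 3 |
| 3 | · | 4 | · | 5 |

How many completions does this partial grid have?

1

Day 1, shift 1: eliminating its day and shift leaves {4}.
Day 1, shift 2: eliminating its day and shift leaves {4, 1, 2}.
Day 1, shift 5: eliminating its day and shift leaves {1, 2}.
Day 3, shift 1: eliminating its day and shift leaves {5}.
Day 3, shift 5: eliminating its day and shift leaves {2}.
Day 4, shift 2: eliminating its day and shift leaves {4}.
Day 5, shift 2: eliminating its day and shift leaves {1, 2}.
Day 5, shift 4: eliminating its day and shift leaves {2}.
Only one assignment across all blanks avoids any day or shift repeat, giving 1 completion.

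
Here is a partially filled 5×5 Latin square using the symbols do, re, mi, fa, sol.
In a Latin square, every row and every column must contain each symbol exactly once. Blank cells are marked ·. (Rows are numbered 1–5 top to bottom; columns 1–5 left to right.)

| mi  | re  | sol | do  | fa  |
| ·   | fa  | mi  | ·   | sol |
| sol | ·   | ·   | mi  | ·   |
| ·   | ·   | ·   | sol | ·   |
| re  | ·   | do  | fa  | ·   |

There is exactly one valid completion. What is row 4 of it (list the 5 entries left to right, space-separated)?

fa mi re sol do

Row 2, column 1: row 2 has {mi, fa, sol} and column 1 has {re, mi, sol}, leaving only do.
Row 4, column 1: row 4 has {sol} and column 1 has {do, re, mi, sol}, leaving only fa.
Row 4, column 3: row 4 has {fa, sol} and column 3 has {do, mi, sol}, leaving only re.
Row 2, column 4: row 2 has {do, mi, fa, sol} and column 4 has {do, mi, fa, sol}, leaving only re.
Row 3, column 2: row 3 has {mi, sol} and column 2 has {re, fa}, leaving only do.
Row 4, column 2: row 4 has {re, fa, sol} and column 2 has {do, re, fa}, leaving only mi.
Row 4, column 5: row 4 has {re, mi, fa, sol} and column 5 has {fa, sol}, leaving only do.
So row 4 reads: fa mi re sol do.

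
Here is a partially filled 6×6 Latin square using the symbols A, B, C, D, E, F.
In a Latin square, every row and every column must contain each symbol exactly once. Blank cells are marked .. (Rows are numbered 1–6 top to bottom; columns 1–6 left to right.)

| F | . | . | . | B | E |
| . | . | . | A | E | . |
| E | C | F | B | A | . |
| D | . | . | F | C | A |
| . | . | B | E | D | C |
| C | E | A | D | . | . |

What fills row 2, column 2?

Row 1, column 4: row 1 has {B, E, F} and column 4 has {A, B, D, E, F}, leaving only C.
Row 1, column 3: row 1 has {B, C, E, F} and column 3 has {A, B, F}, leaving only D.
Row 1, column 2: row 1 has {B, C, D, E, F} and column 2 has {C, E}, leaving only A.
Row 2, column 1: row 2 has {A, E} and column 1 has {C, D, E, F}, leaving only B.
Row 2, column 3: row 2 has {A, B, E} and column 3 has {A, B, D, F}, leaving only C.
Row 3, column 6: row 3 has {A, B, C, E, F} and column 6 has {A, C, E}, leaving only D.
Row 2, column 6: row 2 has {A, B, C, E} and column 6 has {A, C, D, E}, leaving only F.
Row 2 already has {A, B, C, E, F} and column 2 already has {A, C, E}, so row 2, column 2 must be D.

D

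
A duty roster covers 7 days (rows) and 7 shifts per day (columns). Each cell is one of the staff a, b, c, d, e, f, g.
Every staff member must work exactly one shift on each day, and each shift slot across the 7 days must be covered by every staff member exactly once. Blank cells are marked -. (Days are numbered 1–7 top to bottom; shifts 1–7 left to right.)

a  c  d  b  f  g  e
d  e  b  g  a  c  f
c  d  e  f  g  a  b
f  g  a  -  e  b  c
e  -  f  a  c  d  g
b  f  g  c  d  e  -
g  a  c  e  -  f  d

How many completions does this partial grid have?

1

Day 4, shift 4: eliminating its day and shift leaves {d}.
Day 5, shift 2: eliminating its day and shift leaves {b}.
Day 6, shift 7: eliminating its day and shift leaves {a}.
Day 7, shift 5: eliminating its day and shift leaves {b}.
Only one assignment across all blanks avoids any day or shift repeat, giving 1 completion.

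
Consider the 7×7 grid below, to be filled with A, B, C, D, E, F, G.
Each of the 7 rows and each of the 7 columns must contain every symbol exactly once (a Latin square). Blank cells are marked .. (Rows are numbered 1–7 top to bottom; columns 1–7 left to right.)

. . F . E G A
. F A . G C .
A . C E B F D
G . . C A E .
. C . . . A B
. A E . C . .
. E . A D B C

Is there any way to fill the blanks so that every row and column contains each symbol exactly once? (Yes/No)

No row or column among the givens repeats a symbol, and propagating forced cells runs into no contradiction.
One valid completion exists (for instance, C B F D E G A / D F A B G C E / A G C E B F D / G D B C A E F / E C D G F A B / B A E F C D G / F E G A D B C).

Yes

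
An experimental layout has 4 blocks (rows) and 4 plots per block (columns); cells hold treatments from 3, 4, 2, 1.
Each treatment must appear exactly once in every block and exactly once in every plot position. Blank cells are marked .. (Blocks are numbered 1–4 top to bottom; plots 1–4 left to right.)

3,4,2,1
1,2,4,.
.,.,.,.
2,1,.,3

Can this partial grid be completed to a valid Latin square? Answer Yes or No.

No

Block 2, plot 4: block 2 together with plot 4 already contain {3, 4, 2, 1} — every symbol — so nothing can go there. The grid has no valid completion.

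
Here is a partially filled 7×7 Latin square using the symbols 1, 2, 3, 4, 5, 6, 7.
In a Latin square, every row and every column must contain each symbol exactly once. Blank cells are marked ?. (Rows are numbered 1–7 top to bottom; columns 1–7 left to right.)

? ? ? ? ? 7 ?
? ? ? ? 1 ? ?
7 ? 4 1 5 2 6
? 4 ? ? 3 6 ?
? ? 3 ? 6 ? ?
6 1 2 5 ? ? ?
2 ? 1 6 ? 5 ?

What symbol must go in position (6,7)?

4

Row 3, column 2: row 3 has {1, 2, 4, 5, 6, 7} and column 2 has {1, 4}, leaving only 3.
Row 7, column 2: row 7 has {1, 2, 5, 6} and column 2 has {1, 3, 4}, leaving only 7.
Row 7, column 5: row 7 has {1, 2, 5, 6, 7} and column 5 has {1, 3, 5, 6}, leaving only 4.
Row 1, column 5: row 1 has {7} and column 5 has {1, 3, 4, 5, 6}, leaving only 2.
Row 6, column 5: row 6 has {1, 2, 5, 6} and column 5 has {1, 2, 3, 4, 5, 6}, leaving only 7.
Row 7, column 7: row 7 has {1, 2, 4, 5, 6, 7} and column 7 has {6}, leaving only 3.
Row 6 already has {1, 2, 5, 6, 7} and column 7 already has {3, 6}, so row 6, column 7 must be 4.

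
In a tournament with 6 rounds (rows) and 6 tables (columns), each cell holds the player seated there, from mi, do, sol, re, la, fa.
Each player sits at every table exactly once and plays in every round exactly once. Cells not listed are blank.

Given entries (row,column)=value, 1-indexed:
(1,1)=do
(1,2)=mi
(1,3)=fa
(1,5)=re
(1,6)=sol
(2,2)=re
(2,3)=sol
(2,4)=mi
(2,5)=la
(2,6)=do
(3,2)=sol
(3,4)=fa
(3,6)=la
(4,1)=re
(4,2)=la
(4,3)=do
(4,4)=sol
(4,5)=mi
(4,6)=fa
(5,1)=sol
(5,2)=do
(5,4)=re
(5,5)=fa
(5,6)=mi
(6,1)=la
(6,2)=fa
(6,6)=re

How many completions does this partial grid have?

1

Round 1, table 4: eliminating its round and table leaves {la}.
Round 2, table 1: eliminating its round and table leaves {fa}.
Round 3, table 1: eliminating its round and table leaves {mi}.
Round 3, table 3: eliminating its round and table leaves {mi, re}.
Round 3, table 5: eliminating its round and table leaves {do}.
Round 5, table 3: eliminating its round and table leaves {la}.
Round 6, table 3: eliminating its round and table leaves {mi}.
Round 6, table 4: eliminating its round and table leaves {do}.
Round 6, table 5: eliminating its round and table leaves {do, sol}.
Only one assignment across all blanks avoids any round or table repeat, giving 1 completion.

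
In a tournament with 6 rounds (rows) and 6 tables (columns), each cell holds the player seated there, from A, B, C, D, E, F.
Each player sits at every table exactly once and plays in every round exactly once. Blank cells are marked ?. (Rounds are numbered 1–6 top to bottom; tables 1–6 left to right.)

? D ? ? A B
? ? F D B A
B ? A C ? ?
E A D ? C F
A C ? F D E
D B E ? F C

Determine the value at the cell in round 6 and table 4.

Round 6 already has {B, C, D, E, F} and table 4 already has {C, D, F}, so round 6, table 4 must be A.

A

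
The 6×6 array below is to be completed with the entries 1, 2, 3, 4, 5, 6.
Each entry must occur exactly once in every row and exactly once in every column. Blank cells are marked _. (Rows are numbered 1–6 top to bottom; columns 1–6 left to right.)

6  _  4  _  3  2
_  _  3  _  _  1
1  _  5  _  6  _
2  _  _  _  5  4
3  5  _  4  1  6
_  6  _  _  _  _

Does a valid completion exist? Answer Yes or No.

No row or column among the givens repeats a symbol, and propagating forced cells runs into no contradiction.
One valid completion exists (for instance, 6 1 4 5 3 2 / 5 2 3 6 4 1 / 1 4 5 2 6 3 / 2 3 6 1 5 4 / 3 5 2 4 1 6 / 4 6 1 3 2 5).

Yes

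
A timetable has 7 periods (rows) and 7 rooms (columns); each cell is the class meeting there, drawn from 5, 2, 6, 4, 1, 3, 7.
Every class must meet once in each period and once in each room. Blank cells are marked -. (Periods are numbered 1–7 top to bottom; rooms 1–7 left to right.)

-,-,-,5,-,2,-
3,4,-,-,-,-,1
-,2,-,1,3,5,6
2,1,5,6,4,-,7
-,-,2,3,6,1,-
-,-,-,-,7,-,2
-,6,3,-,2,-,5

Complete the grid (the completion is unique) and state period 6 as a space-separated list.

Period 6, room 4: period 6 has {2, 7} and room 4 has {5, 6, 1, 3}, leaving only 4.
Period 1, room 5: period 1 has {5, 2} and room 5 has {2, 6, 4, 3, 7}, leaving only 1.
Period 2, room 5: period 2 has {4, 1, 3} and room 5 has {2, 6, 4, 1, 3, 7}, leaving only 5.
Period 4, room 6: period 4 has {5, 2, 6, 4, 1, 7} and room 6 has {5, 2, 1}, leaving only 3.
Period 6, room 6: period 6 has {2, 4, 7} and room 6 has {5, 2, 1, 3}, leaving only 6.
Period 6, room 3: period 6 has {2, 6, 4, 7} and room 3 has {5, 2, 3}, leaving only 1.
Period 6, room 1: period 6 has {2, 6, 4, 1, 7} and room 1 has {2, 3}, leaving only 5.
Period 6, room 2: period 6 has {5, 2, 6, 4, 1, 7} and room 2 has {2, 6, 4, 1}, leaving only 3.
So period 6 reads: 5 3 1 4 7 6 2.

5 3 1 4 7 6 2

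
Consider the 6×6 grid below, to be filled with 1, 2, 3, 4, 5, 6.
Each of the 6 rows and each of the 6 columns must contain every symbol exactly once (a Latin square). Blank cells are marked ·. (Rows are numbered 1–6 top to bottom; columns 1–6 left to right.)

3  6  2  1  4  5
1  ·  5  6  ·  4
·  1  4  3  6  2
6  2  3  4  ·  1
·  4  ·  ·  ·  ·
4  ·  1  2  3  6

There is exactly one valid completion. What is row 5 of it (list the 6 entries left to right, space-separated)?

Row 5, column 3: row 5 has {4} and column 3 has {1, 2, 3, 4, 5}, leaving only 6.
Row 5, column 4: row 5 has {4, 6} and column 4 has {1, 2, 3, 4, 6}, leaving only 5.
Row 5, column 1: row 5 has {4, 5, 6} and column 1 has {1, 3, 4, 6}, leaving only 2.
Row 5, column 5: row 5 has {2, 4, 5, 6} and column 5 has {3, 4, 6}, leaving only 1.
Row 5, column 6: row 5 has {1, 2, 4, 5, 6} and column 6 has {1, 2, 4, 5, 6}, leaving only 3.
So row 5 reads: 2 4 6 5 1 3.

2 4 6 5 1 3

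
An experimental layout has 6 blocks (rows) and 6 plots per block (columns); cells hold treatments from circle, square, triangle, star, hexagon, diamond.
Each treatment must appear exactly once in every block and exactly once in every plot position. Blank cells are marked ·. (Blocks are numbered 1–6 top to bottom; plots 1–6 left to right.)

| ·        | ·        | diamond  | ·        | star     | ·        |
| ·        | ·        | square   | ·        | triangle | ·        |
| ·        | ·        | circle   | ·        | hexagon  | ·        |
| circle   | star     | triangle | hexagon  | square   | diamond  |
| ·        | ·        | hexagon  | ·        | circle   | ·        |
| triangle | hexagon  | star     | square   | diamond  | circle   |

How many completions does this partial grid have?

20

Block 1, plot 1: eliminating its block and plot leaves {square, hexagon}.
Block 1, plot 2: eliminating its block and plot leaves {circle, square, triangle}.
Block 1, plot 4: eliminating its block and plot leaves {circle, triangle}.
Block 1, plot 6: eliminating its block and plot leaves {square, triangle, hexagon}.
Block 2, plot 1: eliminating its block and plot leaves {star, hexagon, diamond}.
Block 2, plot 2: eliminating its block and plot leaves {circle, diamond}.
Block 2, plot 4: eliminating its block and plot leaves {circle, star, diamond}.
Block 2, plot 6: eliminating its block and plot leaves {star, hexagon}.
Block 3, plot 1: eliminating its block and plot leaves {square, star, diamond}.
Block 3, plot 2: eliminating its block and plot leaves {square, triangle, diamond}.
Block 3, plot 4: eliminating its block and plot leaves {triangle, star, diamond}.
Block 3, plot 6: eliminating its block and plot leaves {square, triangle, star}.
Block 5, plot 1: eliminating its block and plot leaves {square, star, diamond}.
Block 5, plot 2: eliminating its block and plot leaves {square, triangle, diamond}.
Block 5, plot 4: eliminating its block and plot leaves {triangle, star, diamond}.
Block 5, plot 6: eliminating its block and plot leaves {square, triangle, star}.
Enumerating the assignments across these blanks that avoid any block or plot repeat gives 20 completions.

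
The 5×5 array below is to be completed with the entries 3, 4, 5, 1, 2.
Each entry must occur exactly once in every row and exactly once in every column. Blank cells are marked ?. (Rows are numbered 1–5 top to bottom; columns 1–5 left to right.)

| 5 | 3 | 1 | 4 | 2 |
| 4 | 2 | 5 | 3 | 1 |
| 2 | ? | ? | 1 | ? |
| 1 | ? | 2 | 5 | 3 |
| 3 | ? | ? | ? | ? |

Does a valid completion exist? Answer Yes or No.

Yes

No row or column among the givens repeats a symbol, and propagating forced cells runs into no contradiction.
One valid completion exists (for instance, 5 3 1 4 2 / 4 2 5 3 1 / 2 5 3 1 4 / 1 4 2 5 3 / 3 1 4 2 5).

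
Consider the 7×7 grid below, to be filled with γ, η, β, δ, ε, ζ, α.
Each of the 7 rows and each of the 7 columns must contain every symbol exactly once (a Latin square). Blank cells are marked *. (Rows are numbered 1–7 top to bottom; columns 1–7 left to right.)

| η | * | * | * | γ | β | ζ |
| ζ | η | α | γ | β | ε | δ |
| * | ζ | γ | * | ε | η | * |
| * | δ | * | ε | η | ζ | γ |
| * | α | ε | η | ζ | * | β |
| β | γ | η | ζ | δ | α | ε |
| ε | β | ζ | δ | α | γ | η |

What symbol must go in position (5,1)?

γ

Row 1, column 2: row 1 has {γ, η, β, ζ} and column 2 has {γ, η, β, δ, ζ, α}, leaving only ε.
Row 1, column 3: row 1 has {γ, η, β, ε, ζ} and column 3 has {γ, η, ε, ζ, α}, leaving only δ.
Row 1, column 4: row 1 has {γ, η, β, δ, ε, ζ} and column 4 has {γ, η, δ, ε, ζ}, leaving only α.
Row 3, column 4: row 3 has {γ, η, ε, ζ} and column 4 has {γ, η, δ, ε, ζ, α}, leaving only β.
Row 3, column 7: row 3 has {γ, η, β, ε, ζ} and column 7 has {γ, η, β, δ, ε, ζ}, leaving only α.
Row 3, column 1: row 3 has {γ, η, β, ε, ζ, α} and column 1 has {η, β, ε, ζ}, leaving only δ.
Row 5 already has {η, β, ε, ζ, α} and column 1 already has {η, β, δ, ε, ζ}, so row 5, column 1 must be γ.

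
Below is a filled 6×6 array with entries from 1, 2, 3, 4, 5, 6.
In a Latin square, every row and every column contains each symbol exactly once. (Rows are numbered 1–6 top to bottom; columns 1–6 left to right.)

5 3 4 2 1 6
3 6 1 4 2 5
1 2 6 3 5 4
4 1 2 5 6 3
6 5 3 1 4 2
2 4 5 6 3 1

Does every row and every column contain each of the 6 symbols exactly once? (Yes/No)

Each row is a permutation of the 6 symbols, and so is each column.

Yes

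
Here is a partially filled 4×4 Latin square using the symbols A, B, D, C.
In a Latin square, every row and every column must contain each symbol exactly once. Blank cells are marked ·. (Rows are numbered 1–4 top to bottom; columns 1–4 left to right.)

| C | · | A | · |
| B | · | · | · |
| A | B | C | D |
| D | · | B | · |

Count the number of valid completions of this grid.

Row 1, column 2: eliminating its row and column leaves {D}.
Row 1, column 4: eliminating its row and column leaves {B}.
Row 2, column 2: eliminating its row and column leaves {A, D, C}.
Row 2, column 3: eliminating its row and column leaves {D}.
Row 2, column 4: eliminating its row and column leaves {A, C}.
Row 4, column 2: eliminating its row and column leaves {A, C}.
Row 4, column 4: eliminating its row and column leaves {A, C}.
Enumerating the assignments across these blanks that avoid any row or column repeat gives 2 completions.

2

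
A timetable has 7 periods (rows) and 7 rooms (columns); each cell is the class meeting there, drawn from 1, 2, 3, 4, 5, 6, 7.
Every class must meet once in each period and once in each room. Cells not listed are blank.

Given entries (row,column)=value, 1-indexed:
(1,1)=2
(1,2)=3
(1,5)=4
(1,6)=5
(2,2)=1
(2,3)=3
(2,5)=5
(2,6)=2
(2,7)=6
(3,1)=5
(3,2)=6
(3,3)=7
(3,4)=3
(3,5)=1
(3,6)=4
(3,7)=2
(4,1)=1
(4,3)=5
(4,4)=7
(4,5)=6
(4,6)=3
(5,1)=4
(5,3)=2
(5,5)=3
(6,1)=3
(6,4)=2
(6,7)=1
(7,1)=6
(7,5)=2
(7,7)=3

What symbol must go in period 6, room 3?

4

Period 1, room 7: period 1 has {2, 3, 4, 5} and room 7 has {1, 2, 3, 6}, leaving only 7.
Period 2, room 1: period 2 has {1, 2, 3, 5, 6} and room 1 has {1, 2, 3, 4, 5, 6}, leaving only 7.
Period 2, room 4: period 2 has {1, 2, 3, 5, 6, 7} and room 4 has {2, 3, 7}, leaving only 4.
Period 4, room 7: period 4 has {1, 3, 5, 6, 7} and room 7 has {1, 2, 3, 6, 7}, leaving only 4.
Period 4, room 2: period 4 has {1, 3, 4, 5, 6, 7} and room 2 has {1, 3, 6}, leaving only 2.
Period 5, room 7: period 5 has {2, 3, 4} and room 7 has {1, 2, 3, 4, 6, 7}, leaving only 5.
Period 5, room 2: period 5 has {2, 3, 4, 5} and room 2 has {1, 2, 3, 6}, leaving only 7.
Period 6, room 5: period 6 has {1, 2, 3} and room 5 has {1, 2, 3, 4, 5, 6}, leaving only 7.
Period 6, room 6: period 6 has {1, 2, 3, 7} and room 6 has {2, 3, 4, 5}, leaving only 6.
Period 6 already has {1, 2, 3, 6, 7} and room 3 already has {2, 3, 5, 7}, so period 6, room 3 must be 4.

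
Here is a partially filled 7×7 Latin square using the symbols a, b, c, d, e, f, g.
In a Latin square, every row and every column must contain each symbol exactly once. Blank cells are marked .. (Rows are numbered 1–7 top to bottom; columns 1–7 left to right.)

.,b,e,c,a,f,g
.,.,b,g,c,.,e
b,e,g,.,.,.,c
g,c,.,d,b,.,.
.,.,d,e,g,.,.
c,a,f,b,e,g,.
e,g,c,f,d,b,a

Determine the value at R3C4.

Row 3 already has {b, c, e, g} and column 4 already has {b, c, d, e, f, g}, so row 3, column 4 must be a.

a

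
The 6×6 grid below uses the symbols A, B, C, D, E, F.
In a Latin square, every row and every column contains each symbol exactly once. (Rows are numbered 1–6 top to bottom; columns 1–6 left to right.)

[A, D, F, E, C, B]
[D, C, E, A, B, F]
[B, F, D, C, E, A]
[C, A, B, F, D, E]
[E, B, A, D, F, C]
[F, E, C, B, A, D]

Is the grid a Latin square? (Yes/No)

Each row is a permutation of the 6 symbols, and so is each column.

Yes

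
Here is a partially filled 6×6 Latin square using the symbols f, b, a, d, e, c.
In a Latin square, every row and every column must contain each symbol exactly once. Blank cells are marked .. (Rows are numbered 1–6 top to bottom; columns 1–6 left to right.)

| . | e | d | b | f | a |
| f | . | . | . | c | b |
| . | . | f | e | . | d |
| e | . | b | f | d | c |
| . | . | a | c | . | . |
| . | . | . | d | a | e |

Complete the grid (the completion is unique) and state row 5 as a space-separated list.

d b a c e f

Row 5, column 6: row 5 has {a, c} and column 6 has {b, a, d, e, c}, leaving only f.
Row 1, column 1: row 1 has {f, b, a, d, e} and column 1 has {f, e}, leaving only c.
Row 2, column 3: row 2 has {f, b, c} and column 3 has {f, b, a, d}, leaving only e.
Row 2, column 4: row 2 has {f, b, e, c} and column 4 has {f, b, d, e, c}, leaving only a.
Row 2, column 2: row 2 has {f, b, a, e, c} and column 2 has {e}, leaving only d.
Row 5, column 2: row 5 has {f, a, c} and column 2 has {d, e}, leaving only b.
Row 5, column 1: row 5 has {f, b, a, c} and column 1 has {f, e, c}, leaving only d.
Row 5, column 5: row 5 has {f, b, a, d, c} and column 5 has {f, a, d, c}, leaving only e.
So row 5 reads: d b a c e f.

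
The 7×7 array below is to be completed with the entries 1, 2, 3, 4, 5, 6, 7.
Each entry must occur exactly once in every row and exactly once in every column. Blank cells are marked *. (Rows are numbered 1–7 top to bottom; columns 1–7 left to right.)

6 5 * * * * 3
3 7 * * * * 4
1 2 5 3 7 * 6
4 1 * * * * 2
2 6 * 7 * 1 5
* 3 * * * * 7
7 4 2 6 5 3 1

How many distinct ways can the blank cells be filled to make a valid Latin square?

7

Row 1, column 3: eliminating its row and column leaves {1, 4, 7}.
Row 1, column 4: eliminating its row and column leaves {1, 2, 4}.
Row 1, column 5: eliminating its row and column leaves {1, 2, 4}.
Row 1, column 6: eliminating its row and column leaves {2, 4, 7}.
Row 2, column 3: eliminating its row and column leaves {1, 6}.
Row 2, column 4: eliminating its row and column leaves {1, 2, 5}.
Row 2, column 5: eliminating its row and column leaves {1, 2, 6}.
Row 2, column 6: eliminating its row and column leaves {2, 5, 6}.
Row 3, column 6: eliminating its row and column leaves {4}.
Row 4, column 3: eliminating its row and column leaves {3, 6, 7}.
Row 4, column 4: eliminating its row and column leaves {5}.
Row 4, column 5: eliminating its row and column leaves {3, 6}.
Row 4, column 6: eliminating its row and column leaves {5, 6, 7}.
Row 5, column 3: eliminating its row and column leaves {3, 4}.
Row 5, column 5: eliminating its row and column leaves {3, 4}.
Row 6, column 1: eliminating its row and column leaves {5}.
Row 6, column 3: eliminating its row and column leaves {1, 4, 6}.
Row 6, column 4: eliminating its row and column leaves {1, 2, 4, 5}.
Row 6, column 5: eliminating its row and column leaves {1, 2, 4, 6}.
Row 6, column 6: eliminating its row and column leaves {2, 4, 5, 6}.
Enumerating the assignments across these blanks that avoid any row or column repeat gives 7 completions.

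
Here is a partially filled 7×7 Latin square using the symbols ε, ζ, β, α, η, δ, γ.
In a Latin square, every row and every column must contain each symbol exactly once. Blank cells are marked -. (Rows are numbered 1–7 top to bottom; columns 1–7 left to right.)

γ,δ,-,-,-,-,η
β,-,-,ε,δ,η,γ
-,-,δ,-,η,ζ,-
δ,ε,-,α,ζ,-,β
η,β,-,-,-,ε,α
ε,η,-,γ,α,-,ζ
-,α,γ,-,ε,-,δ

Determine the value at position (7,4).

Row 1, column 5: row 1 has {η, δ, γ} and column 5 has {ε, ζ, α, η, δ}, leaving only β.
Row 1, column 4: row 1 has {β, η, δ, γ} and column 4 has {ε, α, γ}, leaving only ζ.
Row 1, column 6: row 1 has {ζ, β, η, δ, γ} and column 6 has {ε, ζ, η}, leaving only α.
Row 1, column 3: row 1 has {ζ, β, α, η, δ, γ} and column 3 has {δ, γ}, leaving only ε.
Row 2, column 2: row 2 has {ε, β, η, δ, γ} and column 2 has {ε, β, α, η, δ}, leaving only ζ.
Row 2, column 3: row 2 has {ε, ζ, β, η, δ, γ} and column 3 has {ε, δ, γ}, leaving only α.
Row 3, column 1: row 3 has {ζ, η, δ} and column 1 has {ε, β, η, δ, γ}, leaving only α.
Row 3, column 2: row 3 has {ζ, α, η, δ} and column 2 has {ε, ζ, β, α, η, δ}, leaving only γ.
Row 3, column 4: row 3 has {ζ, α, η, δ, γ} and column 4 has {ε, ζ, α, γ}, leaving only β.
Row 7 already has {ε, α, δ, γ} and column 4 already has {ε, ζ, β, α, γ}, so row 7, column 4 must be η.

η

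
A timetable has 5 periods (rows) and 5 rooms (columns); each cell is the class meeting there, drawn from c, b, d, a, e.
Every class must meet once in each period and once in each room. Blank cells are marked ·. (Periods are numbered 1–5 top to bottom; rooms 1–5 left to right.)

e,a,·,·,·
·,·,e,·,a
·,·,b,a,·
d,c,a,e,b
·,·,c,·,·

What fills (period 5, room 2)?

b

Period 1, room 3: period 1 has {a, e} and room 3 has {c, b, a, e}, leaving only d.
Period 1, room 5: period 1 has {d, a, e} and room 5 has {b, a}, leaving only c.
Period 1, room 4: period 1 has {c, d, a, e} and room 4 has {a, e}, leaving only b.
Period 3, room 1: period 3 has {b, a} and room 1 has {d, e}, leaving only c.
Period 2, room 1: period 2 has {a, e} and room 1 has {c, d, e}, leaving only b.
Period 2, room 2: period 2 has {b, a, e} and room 2 has {c, a}, leaving only d.
Period 2, room 4: period 2 has {b, d, a, e} and room 4 has {b, a, e}, leaving only c.
Period 3, room 2: period 3 has {c, b, a} and room 2 has {c, d, a}, leaving only e.
Period 5 already has {c} and room 2 already has {c, d, a, e}, so period 5, room 2 must be b.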